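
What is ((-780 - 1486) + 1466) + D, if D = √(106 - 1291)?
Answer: -800 + I*√1185 ≈ -800.0 + 34.424*I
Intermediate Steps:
D = I*√1185 (D = √(-1185) = I*√1185 ≈ 34.424*I)
((-780 - 1486) + 1466) + D = ((-780 - 1486) + 1466) + I*√1185 = (-2266 + 1466) + I*√1185 = -800 + I*√1185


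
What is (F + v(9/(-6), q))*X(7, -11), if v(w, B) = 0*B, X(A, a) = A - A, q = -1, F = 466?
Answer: 0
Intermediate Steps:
X(A, a) = 0
v(w, B) = 0
(F + v(9/(-6), q))*X(7, -11) = (466 + 0)*0 = 466*0 = 0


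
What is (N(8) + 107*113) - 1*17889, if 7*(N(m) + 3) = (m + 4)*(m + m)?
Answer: -40415/7 ≈ -5773.6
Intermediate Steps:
N(m) = -3 + 2*m*(4 + m)/7 (N(m) = -3 + ((m + 4)*(m + m))/7 = -3 + ((4 + m)*(2*m))/7 = -3 + (2*m*(4 + m))/7 = -3 + 2*m*(4 + m)/7)
(N(8) + 107*113) - 1*17889 = ((-3 + (2/7)*8**2 + (8/7)*8) + 107*113) - 1*17889 = ((-3 + (2/7)*64 + 64/7) + 12091) - 17889 = ((-3 + 128/7 + 64/7) + 12091) - 17889 = (171/7 + 12091) - 17889 = 84808/7 - 17889 = -40415/7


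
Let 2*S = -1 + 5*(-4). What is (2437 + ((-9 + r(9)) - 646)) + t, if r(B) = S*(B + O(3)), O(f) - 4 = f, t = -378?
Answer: 1236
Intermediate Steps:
O(f) = 4 + f
S = -21/2 (S = (-1 + 5*(-4))/2 = (-1 - 20)/2 = (½)*(-21) = -21/2 ≈ -10.500)
r(B) = -147/2 - 21*B/2 (r(B) = -21*(B + (4 + 3))/2 = -21*(B + 7)/2 = -21*(7 + B)/2 = -147/2 - 21*B/2)
(2437 + ((-9 + r(9)) - 646)) + t = (2437 + ((-9 + (-147/2 - 21/2*9)) - 646)) - 378 = (2437 + ((-9 + (-147/2 - 189/2)) - 646)) - 378 = (2437 + ((-9 - 168) - 646)) - 378 = (2437 + (-177 - 646)) - 378 = (2437 - 823) - 378 = 1614 - 378 = 1236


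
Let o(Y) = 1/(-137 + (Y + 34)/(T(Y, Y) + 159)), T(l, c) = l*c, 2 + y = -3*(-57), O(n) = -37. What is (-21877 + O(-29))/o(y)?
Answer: 43109626209/14360 ≈ 3.0021e+6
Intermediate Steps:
y = 169 (y = -2 - 3*(-57) = -2 + 171 = 169)
T(l, c) = c*l
o(Y) = 1/(-137 + (34 + Y)/(159 + Y**2)) (o(Y) = 1/(-137 + (Y + 34)/(Y*Y + 159)) = 1/(-137 + (34 + Y)/(Y**2 + 159)) = 1/(-137 + (34 + Y)/(159 + Y**2)))
(-21877 + O(-29))/o(y) = (-21877 - 37)/(((-159 - 1*169**2)/(21749 - 1*169 + 137*169**2))) = -21914*(21749 - 169 + 137*28561)/(-159 - 1*28561) = -21914*(21749 - 169 + 3912857)/(-159 - 28561) = -21914/(-28720/3934437) = -21914*(-3934437/28720) = 43109626209/14360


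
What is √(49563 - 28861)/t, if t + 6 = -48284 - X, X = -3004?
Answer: -√20702/45286 ≈ -0.0031772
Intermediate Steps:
t = -45286 (t = -6 + (-48284 - 1*(-3004)) = -6 + (-48284 + 3004) = -6 - 45280 = -45286)
√(49563 - 28861)/t = √(49563 - 28861)/(-45286) = √20702*(-1/45286) = -√20702/45286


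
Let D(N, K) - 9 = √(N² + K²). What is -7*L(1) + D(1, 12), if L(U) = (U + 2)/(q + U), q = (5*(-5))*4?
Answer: 304/33 + √145 ≈ 21.254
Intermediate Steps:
q = -100 (q = -25*4 = -100)
L(U) = (2 + U)/(-100 + U) (L(U) = (U + 2)/(-100 + U) = (2 + U)/(-100 + U))
D(N, K) = 9 + √(K² + N²) (D(N, K) = 9 + √(N² + K²) = 9 + √(K² + N²))
-7*L(1) + D(1, 12) = -7*(2 + 1)/(-100 + 1) + (9 + √(12² + 1²)) = -7*3/(-99) + (9 + √(144 + 1)) = -(-7)*3/99 + (9 + √145) = -7*(-1/33) + (9 + √145) = 7/33 + (9 + √145) = 304/33 + √145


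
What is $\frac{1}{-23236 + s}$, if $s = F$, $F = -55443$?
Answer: $- \frac{1}{78679} \approx -1.271 \cdot 10^{-5}$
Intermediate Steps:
$s = -55443$
$\frac{1}{-23236 + s} = \frac{1}{-23236 - 55443} = \frac{1}{-78679} = - \frac{1}{78679}$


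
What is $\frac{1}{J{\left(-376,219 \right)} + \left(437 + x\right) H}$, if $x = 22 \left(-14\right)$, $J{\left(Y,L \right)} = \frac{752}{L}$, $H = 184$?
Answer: $\frac{219}{5198936} \approx 4.2124 \cdot 10^{-5}$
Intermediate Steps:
$x = -308$
$\frac{1}{J{\left(-376,219 \right)} + \left(437 + x\right) H} = \frac{1}{\frac{752}{219} + \left(437 - 308\right) 184} = \frac{1}{752 \cdot \frac{1}{219} + 129 \cdot 184} = \frac{1}{\frac{752}{219} + 23736} = \frac{1}{\frac{5198936}{219}} = \frac{219}{5198936}$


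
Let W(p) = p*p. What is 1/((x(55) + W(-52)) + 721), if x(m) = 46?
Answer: 1/3471 ≈ 0.00028810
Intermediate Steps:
W(p) = p²
1/((x(55) + W(-52)) + 721) = 1/((46 + (-52)²) + 721) = 1/((46 + 2704) + 721) = 1/(2750 + 721) = 1/3471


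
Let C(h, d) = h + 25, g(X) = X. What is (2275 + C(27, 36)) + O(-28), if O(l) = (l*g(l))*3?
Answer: 4679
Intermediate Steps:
C(h, d) = 25 + h
O(l) = 3*l² (O(l) = (l*l)*3 = l²*3 = 3*l²)
(2275 + C(27, 36)) + O(-28) = (2275 + (25 + 27)) + 3*(-28)² = (2275 + 52) + 3*784 = 2327 + 2352 = 4679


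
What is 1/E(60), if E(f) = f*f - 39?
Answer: 1/3561 ≈ 0.00028082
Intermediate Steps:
E(f) = -39 + f² (E(f) = f² - 39 = -39 + f²)
1/E(60) = 1/(-39 + 60²) = 1/(-39 + 3600) = 1/3561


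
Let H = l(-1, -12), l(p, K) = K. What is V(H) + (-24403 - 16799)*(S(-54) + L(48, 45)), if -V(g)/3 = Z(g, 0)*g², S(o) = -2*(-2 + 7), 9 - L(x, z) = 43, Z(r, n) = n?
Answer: 1812888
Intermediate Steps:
L(x, z) = -34 (L(x, z) = 9 - 1*43 = 9 - 43 = -34)
S(o) = -10 (S(o) = -2*5 = -10)
H = -12
V(g) = 0 (V(g) = -0*g² = -3*0 = 0)
V(H) + (-24403 - 16799)*(S(-54) + L(48, 45)) = 0 + (-24403 - 16799)*(-10 - 34) = 0 - 41202*(-44) = 0 + 1812888 = 1812888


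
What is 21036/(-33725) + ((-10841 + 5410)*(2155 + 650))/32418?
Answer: -171482359141/364432350 ≈ -470.55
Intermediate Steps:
21036/(-33725) + ((-10841 + 5410)*(2155 + 650))/32418 = 21036*(-1/33725) - 5431*2805*(1/32418) = -21036/33725 - 15233955*1/32418 = -21036/33725 - 5077985/10806 = -171482359141/364432350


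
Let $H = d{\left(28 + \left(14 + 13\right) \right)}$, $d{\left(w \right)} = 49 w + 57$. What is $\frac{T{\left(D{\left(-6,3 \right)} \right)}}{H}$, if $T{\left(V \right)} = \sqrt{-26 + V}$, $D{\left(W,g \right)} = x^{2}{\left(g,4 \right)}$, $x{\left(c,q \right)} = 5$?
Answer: $\frac{i}{2752} \approx 0.00036337 i$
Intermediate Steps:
$D{\left(W,g \right)} = 25$ ($D{\left(W,g \right)} = 5^{2} = 25$)
$d{\left(w \right)} = 57 + 49 w$
$H = 2752$ ($H = 57 + 49 \left(28 + \left(14 + 13\right)\right) = 57 + 49 \left(28 + 27\right) = 57 + 49 \cdot 55 = 57 + 2695 = 2752$)
$\frac{T{\left(D{\left(-6,3 \right)} \right)}}{H} = \frac{\sqrt{-26 + 25}}{2752} = \sqrt{-1} \cdot \frac{1}{2752} = i \frac{1}{2752} = \frac{i}{2752}$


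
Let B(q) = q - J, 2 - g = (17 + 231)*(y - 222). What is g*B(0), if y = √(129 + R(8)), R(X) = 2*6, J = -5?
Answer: 275290 - 1240*√141 ≈ 2.6057e+5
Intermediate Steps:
R(X) = 12
y = √141 (y = √(129 + 12) = √141 ≈ 11.874)
g = 55058 - 248*√141 (g = 2 - (17 + 231)*(√141 - 222) = 2 - 248*(-222 + √141) = 2 - (-55056 + 248*√141) = 2 + (55056 - 248*√141) = 55058 - 248*√141 ≈ 52113.)
B(q) = 5 + q (B(q) = q - 1*(-5) = q + 5 = 5 + q)
g*B(0) = (55058 - 248*√141)*(5 + 0) = (55058 - 248*√141)*5 = 275290 - 1240*√141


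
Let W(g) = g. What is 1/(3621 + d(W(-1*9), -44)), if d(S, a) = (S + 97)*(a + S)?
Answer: -1/1043 ≈ -0.00095877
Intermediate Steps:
d(S, a) = (97 + S)*(S + a)
1/(3621 + d(W(-1*9), -44)) = 1/(3621 + ((-1*9)² + 97*(-1*9) + 97*(-44) - 1*9*(-44))) = 1/(3621 + ((-9)² + 97*(-9) - 4268 - 9*(-44))) = 1/(3621 + (81 - 873 - 4268 + 396)) = 1/(3621 - 4664) = 1/(-1043) = -1/1043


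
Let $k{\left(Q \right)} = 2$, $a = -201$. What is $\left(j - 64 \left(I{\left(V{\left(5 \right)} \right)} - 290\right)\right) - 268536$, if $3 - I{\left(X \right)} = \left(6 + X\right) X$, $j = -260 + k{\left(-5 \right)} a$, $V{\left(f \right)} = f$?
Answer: $-247310$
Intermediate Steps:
$j = -662$ ($j = -260 + 2 \left(-201\right) = -260 - 402 = -662$)
$I{\left(X \right)} = 3 - X \left(6 + X\right)$ ($I{\left(X \right)} = 3 - \left(6 + X\right) X = 3 - X \left(6 + X\right)$)
$\left(j - 64 \left(I{\left(V{\left(5 \right)} \right)} - 290\right)\right) - 268536 = \left(-662 - 64 \left(\left(3 - 5^{2} - 30\right) - 290\right)\right) - 268536 = \left(-662 - 64 \left(\left(3 - 25 - 30\right) - 290\right)\right) - 268536 = \left(-662 - 64 \left(-52 - 290\right)\right) - 268536 = \left(-662 - -21888\right) - 268536 = \left(-662 + 21888\right) - 268536 = 21226 - 268536 = -247310$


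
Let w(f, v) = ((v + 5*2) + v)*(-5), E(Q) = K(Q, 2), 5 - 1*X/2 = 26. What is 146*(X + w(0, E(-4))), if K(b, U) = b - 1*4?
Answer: -1752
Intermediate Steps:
X = -42 (X = 10 - 2*26 = 10 - 52 = -42)
K(b, U) = -4 + b (K(b, U) = b - 4 = -4 + b)
E(Q) = -4 + Q
w(f, v) = -50 - 10*v (w(f, v) = ((v + 10) + v)*(-5) = ((10 + v) + v)*(-5) = (10 + 2*v)*(-5) = -50 - 10*v)
146*(X + w(0, E(-4))) = 146*(-42 + (-50 - 10*(-4 - 4))) = 146*(-42 + (-50 - 10*(-8))) = 146*(-42 + (-50 + 80)) = 146*(-42 + 30) = 146*(-12) = -1752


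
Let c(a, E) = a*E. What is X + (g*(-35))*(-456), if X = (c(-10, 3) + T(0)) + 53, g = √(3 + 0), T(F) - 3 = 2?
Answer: 28 + 15960*√3 ≈ 27672.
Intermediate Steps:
c(a, E) = E*a
T(F) = 5 (T(F) = 3 + 2 = 5)
g = √3 ≈ 1.7320
X = 28 (X = (3*(-10) + 5) + 53 = (-30 + 5) + 53 = -25 + 53 = 28)
X + (g*(-35))*(-456) = 28 + (√3*(-35))*(-456) = 28 - 35*√3*(-456) = 28 + 15960*√3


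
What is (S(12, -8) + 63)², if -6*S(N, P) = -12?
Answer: 4225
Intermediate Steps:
S(N, P) = 2 (S(N, P) = -⅙*(-12) = 2)
(S(12, -8) + 63)² = (2 + 63)² = 65² = 4225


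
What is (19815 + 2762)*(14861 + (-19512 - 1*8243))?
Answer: -291107838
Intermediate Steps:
(19815 + 2762)*(14861 + (-19512 - 1*8243)) = 22577*(14861 + (-19512 - 8243)) = 22577*(14861 - 27755) = 22577*(-12894) = -291107838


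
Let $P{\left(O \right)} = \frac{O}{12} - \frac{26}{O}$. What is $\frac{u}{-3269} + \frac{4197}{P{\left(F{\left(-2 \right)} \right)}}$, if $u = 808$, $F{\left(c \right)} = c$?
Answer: $\frac{11751106}{35959} \approx 326.79$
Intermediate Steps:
$P{\left(O \right)} = - \frac{26}{O} + \frac{O}{12}$ ($P{\left(O \right)} = O \frac{1}{12} - \frac{26}{O} = \frac{O}{12} - \frac{26}{O} = - \frac{26}{O} + \frac{O}{12}$)
$\frac{u}{-3269} + \frac{4197}{P{\left(F{\left(-2 \right)} \right)}} = \frac{808}{-3269} + \frac{4197}{- \frac{26}{-2} + \frac{1}{12} \left(-2\right)} = 808 \left(- \frac{1}{3269}\right) + \frac{4197}{\left(-26\right) \left(- \frac{1}{2}\right) - \frac{1}{6}} = - \frac{808}{3269} + \frac{4197}{13 - \frac{1}{6}} = - \frac{808}{3269} + \frac{4197}{\frac{77}{6}} = - \frac{808}{3269} + 4197 \cdot \frac{6}{77} = - \frac{808}{3269} + \frac{25182}{77} = \frac{11751106}{35959}$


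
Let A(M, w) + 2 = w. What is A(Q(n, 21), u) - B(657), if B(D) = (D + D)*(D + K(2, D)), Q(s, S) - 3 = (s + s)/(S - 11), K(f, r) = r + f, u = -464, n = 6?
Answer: -1729690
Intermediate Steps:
K(f, r) = f + r
Q(s, S) = 3 + 2*s/(-11 + S) (Q(s, S) = 3 + (s + s)/(S - 11) = 3 + (2*s)/(-11 + S) = 3 + 2*s/(-11 + S))
A(M, w) = -2 + w
B(D) = 2*D*(2 + 2*D) (B(D) = (D + D)*(D + (2 + D)) = (2*D)*(2 + 2*D) = 2*D*(2 + 2*D))
A(Q(n, 21), u) - B(657) = (-2 - 464) - 4*657*(1 + 657) = -466 - 4*657*658 = -466 - 1*1729224 = -466 - 1729224 = -1729690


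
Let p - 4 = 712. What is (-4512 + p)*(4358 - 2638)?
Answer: -6529120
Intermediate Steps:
p = 716 (p = 4 + 712 = 716)
(-4512 + p)*(4358 - 2638) = (-4512 + 716)*(4358 - 2638) = -3796*1720 = -6529120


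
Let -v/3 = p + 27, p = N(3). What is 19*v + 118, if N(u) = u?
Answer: -1592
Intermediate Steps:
p = 3
v = -90 (v = -3*(3 + 27) = -3*30 = -90)
19*v + 118 = 19*(-90) + 118 = -1710 + 118 = -1592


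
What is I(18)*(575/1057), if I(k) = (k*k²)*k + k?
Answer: 60371550/1057 ≈ 57116.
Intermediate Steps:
I(k) = k + k⁴ (I(k) = k³*k + k = k⁴ + k = k + k⁴)
I(18)*(575/1057) = (18 + 18⁴)*(575/1057) = (18 + 104976)*(575*(1/1057)) = 104994*(575/1057) = 60371550/1057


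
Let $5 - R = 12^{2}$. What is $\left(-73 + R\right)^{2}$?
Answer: $44944$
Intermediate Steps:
$R = -139$ ($R = 5 - 12^{2} = 5 - 144 = -139$)
$\left(-73 + R\right)^{2} = \left(-73 - 139\right)^{2} = \left(-212\right)^{2} = 44944$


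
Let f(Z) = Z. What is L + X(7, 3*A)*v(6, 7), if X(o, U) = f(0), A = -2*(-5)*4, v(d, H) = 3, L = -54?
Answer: -54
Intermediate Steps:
A = 40 (A = 10*4 = 40)
X(o, U) = 0
L + X(7, 3*A)*v(6, 7) = -54 + 0*3 = -54 + 0 = -54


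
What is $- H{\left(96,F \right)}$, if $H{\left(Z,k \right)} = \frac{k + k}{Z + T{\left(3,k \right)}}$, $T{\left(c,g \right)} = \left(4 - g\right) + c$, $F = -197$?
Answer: $\frac{197}{150} \approx 1.3133$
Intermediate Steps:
$T{\left(c,g \right)} = 4 + c - g$
$H{\left(Z,k \right)} = \frac{2 k}{7 + Z - k}$ ($H{\left(Z,k \right)} = \frac{k + k}{Z + \left(4 + 3 - k\right)} = \frac{2 k}{Z - \left(-7 + k\right)} = \frac{2 k}{7 + Z - k}$)
$- H{\left(96,F \right)} = - \frac{2 \left(-197\right)}{7 + 96 - -197} = - \frac{2 \left(-197\right)}{7 + 96 + 197} = - \frac{2 \left(-197\right)}{300} = \left(-1\right) \left(- \frac{197}{150}\right) = \frac{197}{150}$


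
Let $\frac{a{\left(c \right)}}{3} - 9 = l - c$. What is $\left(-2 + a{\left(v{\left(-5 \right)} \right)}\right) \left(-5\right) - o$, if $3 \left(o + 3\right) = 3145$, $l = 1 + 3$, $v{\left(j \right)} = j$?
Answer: $- \frac{3916}{3} \approx -1305.3$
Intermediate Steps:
$l = 4$
$o = \frac{3136}{3}$ ($o = -3 + \frac{1}{3} \cdot 3145 = -3 + \frac{3145}{3} = \frac{3136}{3} \approx 1045.3$)
$a{\left(c \right)} = 39 - 3 c$ ($a{\left(c \right)} = 27 + 3 \left(4 - c\right) = 27 - \left(-12 + 3 c\right) = 39 - 3 c$)
$\left(-2 + a{\left(v{\left(-5 \right)} \right)}\right) \left(-5\right) - o = \left(-2 + \left(39 - -15\right)\right) \left(-5\right) - \frac{3136}{3} = \left(-2 + \left(39 + 15\right)\right) \left(-5\right) - \frac{3136}{3} = \left(-2 + 54\right) \left(-5\right) - \frac{3136}{3} = 52 \left(-5\right) - \frac{3136}{3} = -260 - \frac{3136}{3} = - \frac{3916}{3}$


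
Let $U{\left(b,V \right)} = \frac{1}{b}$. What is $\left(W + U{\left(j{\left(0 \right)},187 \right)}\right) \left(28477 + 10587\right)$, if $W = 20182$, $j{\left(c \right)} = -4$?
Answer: $788379882$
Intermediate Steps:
$\left(W + U{\left(j{\left(0 \right)},187 \right)}\right) \left(28477 + 10587\right) = \left(20182 + \frac{1}{-4}\right) \left(28477 + 10587\right) = \left(20182 - \frac{1}{4}\right) 39064 = \frac{80727}{4} \cdot 39064 = 788379882$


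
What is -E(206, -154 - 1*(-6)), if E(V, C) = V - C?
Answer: -354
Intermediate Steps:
-E(206, -154 - 1*(-6)) = -(206 - (-154 - 1*(-6))) = -(206 - (-154 + 6)) = -(206 - 1*(-148)) = -(206 + 148) = -1*354 = -354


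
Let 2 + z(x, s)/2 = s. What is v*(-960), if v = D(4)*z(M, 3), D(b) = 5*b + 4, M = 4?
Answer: -46080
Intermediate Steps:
D(b) = 4 + 5*b
z(x, s) = -4 + 2*s
v = 48 (v = (4 + 5*4)*(-4 + 2*3) = (4 + 20)*(-4 + 6) = 24*2 = 48)
v*(-960) = 48*(-960) = -46080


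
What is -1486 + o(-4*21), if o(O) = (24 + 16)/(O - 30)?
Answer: -84722/57 ≈ -1486.4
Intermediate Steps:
o(O) = 40/(-30 + O)
-1486 + o(-4*21) = -1486 + 40/(-30 - 4*21) = -1486 + 40/(-30 - 84) = -1486 + 40/(-114) = -1486 + 40*(-1/114) = -1486 - 20/57 = -84722/57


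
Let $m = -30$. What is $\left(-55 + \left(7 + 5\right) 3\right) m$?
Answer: $570$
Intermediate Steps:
$\left(-55 + \left(7 + 5\right) 3\right) m = \left(-55 + \left(7 + 5\right) 3\right) \left(-30\right) = \left(-55 + 12 \cdot 3\right) \left(-30\right) = \left(-55 + 36\right) \left(-30\right) = \left(-19\right) \left(-30\right) = 570$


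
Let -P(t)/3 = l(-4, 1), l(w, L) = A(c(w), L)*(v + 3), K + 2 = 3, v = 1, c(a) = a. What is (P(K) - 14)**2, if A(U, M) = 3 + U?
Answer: 4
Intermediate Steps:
K = 1 (K = -2 + 3 = 1)
l(w, L) = 12 + 4*w (l(w, L) = (3 + w)*(1 + 3) = (3 + w)*4 = 12 + 4*w)
P(t) = 12 (P(t) = -3*(12 + 4*(-4)) = -3*(12 - 16) = -3*(-4) = 12)
(P(K) - 14)**2 = (12 - 14)**2 = (-2)**2 = 4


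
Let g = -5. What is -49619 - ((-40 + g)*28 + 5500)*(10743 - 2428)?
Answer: -35305219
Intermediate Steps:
-49619 - ((-40 + g)*28 + 5500)*(10743 - 2428) = -49619 - ((-40 - 5)*28 + 5500)*(10743 - 2428) = -49619 - (-45*28 + 5500)*8315 = -49619 - (-1260 + 5500)*8315 = -49619 - 4240*8315 = -49619 - 1*35255600 = -49619 - 35255600 = -35305219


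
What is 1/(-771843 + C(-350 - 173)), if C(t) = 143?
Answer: -1/771700 ≈ -1.2958e-6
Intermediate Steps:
1/(-771843 + C(-350 - 173)) = 1/(-771843 + 143) = 1/(-771700) = -1/771700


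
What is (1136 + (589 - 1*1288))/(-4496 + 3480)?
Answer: -437/1016 ≈ -0.43012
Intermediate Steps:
(1136 + (589 - 1*1288))/(-4496 + 3480) = (1136 + (589 - 1288))/(-1016) = (1136 - 699)*(-1/1016) = 437*(-1/1016) = -437/1016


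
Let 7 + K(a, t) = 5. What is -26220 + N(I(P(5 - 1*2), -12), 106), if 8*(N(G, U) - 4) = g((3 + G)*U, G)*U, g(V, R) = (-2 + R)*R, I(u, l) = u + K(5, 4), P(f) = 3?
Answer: -104917/4 ≈ -26229.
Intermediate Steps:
K(a, t) = -2 (K(a, t) = -7 + 5 = -2)
I(u, l) = -2 + u (I(u, l) = u - 2 = -2 + u)
g(V, R) = R*(-2 + R)
N(G, U) = 4 + G*U*(-2 + G)/8 (N(G, U) = 4 + ((G*(-2 + G))*U)/8 = 4 + (G*U*(-2 + G))/8 = 4 + G*U*(-2 + G)/8)
-26220 + N(I(P(5 - 1*2), -12), 106) = -26220 + (4 + (⅛)*(-2 + 3)*106*(-2 + (-2 + 3))) = -26220 + (4 + (⅛)*1*106*(-2 + 1)) = -26220 + (4 + (⅛)*1*106*(-1)) = -26220 + (4 - 53/4) = -26220 - 37/4 = -104917/4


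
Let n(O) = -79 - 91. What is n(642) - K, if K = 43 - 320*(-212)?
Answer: -68053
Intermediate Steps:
n(O) = -170
K = 67883 (K = 43 + 67840 = 67883)
n(642) - K = -170 - 1*67883 = -170 - 67883 = -68053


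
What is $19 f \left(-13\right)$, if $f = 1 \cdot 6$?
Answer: $-1482$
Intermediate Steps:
$f = 6$
$19 f \left(-13\right) = 19 \cdot 6 \left(-13\right) = 114 \left(-13\right) = -1482$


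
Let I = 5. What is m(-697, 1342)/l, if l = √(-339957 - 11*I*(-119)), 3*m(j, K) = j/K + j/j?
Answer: -215*I*√83353/223719452 ≈ -0.00027746*I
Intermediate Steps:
m(j, K) = ⅓ + j/(3*K) (m(j, K) = (j/K + j/j)/3 = (j/K + 1)/3 = (1 + j/K)/3 = ⅓ + j/(3*K))
l = 2*I*√83353 (l = √(-339957 - 11*5*(-119)) = √(-339957 - 55*(-119)) = √(-339957 + 6545) = √(-333412) = 2*I*√83353 ≈ 577.42*I)
m(-697, 1342)/l = ((⅓)*(1342 - 697)/1342)/((2*I*√83353)) = ((⅓)*(1/1342)*645)*(-I*√83353/166706) = 215*(-I*√83353/166706)/1342 = -215*I*√83353/223719452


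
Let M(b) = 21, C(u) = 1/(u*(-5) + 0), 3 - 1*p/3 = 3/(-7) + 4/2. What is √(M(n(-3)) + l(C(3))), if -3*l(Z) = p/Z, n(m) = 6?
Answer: 3*√231/7 ≈ 6.5137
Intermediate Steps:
p = 30/7 (p = 9 - 3*(3/(-7) + 4/2) = 9 - 3*(3*(-⅐) + 4*(½)) = 9 - 3*(-3/7 + 2) = 9 - 3*11/7 = 9 - 33/7 = 30/7 ≈ 4.2857)
C(u) = -1/(5*u) (C(u) = 1/(-5*u + 0) = 1/(-5*u) = -1/(5*u))
l(Z) = -10/(7*Z)
√(M(n(-3)) + l(C(3))) = √(21 - 10/(7*((-⅕/3)))) = √(21 - 10/(7*((-⅕*⅓)))) = √(21 - 10/(7*(-1/15))) = √(21 - 10/7*(-15)) = √(21 + 150/7) = √(297/7) = 3*√231/7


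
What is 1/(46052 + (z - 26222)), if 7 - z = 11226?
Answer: 1/8611 ≈ 0.00011613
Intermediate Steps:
z = -11219 (z = 7 - 1*11226 = 7 - 11226 = -11219)
1/(46052 + (z - 26222)) = 1/(46052 + (-11219 - 26222)) = 1/(46052 - 37441) = 1/8611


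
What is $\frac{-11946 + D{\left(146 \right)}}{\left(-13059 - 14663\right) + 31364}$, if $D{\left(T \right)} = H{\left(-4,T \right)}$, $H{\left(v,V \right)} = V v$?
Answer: $- \frac{6265}{1821} \approx -3.4404$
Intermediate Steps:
$D{\left(T \right)} = - 4 T$ ($D{\left(T \right)} = T \left(-4\right) = - 4 T$)
$\frac{-11946 + D{\left(146 \right)}}{\left(-13059 - 14663\right) + 31364} = \frac{-11946 - 584}{\left(-13059 - 14663\right) + 31364} = - \frac{12530}{-27722 + 31364} = - \frac{12530}{3642} = \left(-12530\right) \frac{1}{3642} = - \frac{6265}{1821}$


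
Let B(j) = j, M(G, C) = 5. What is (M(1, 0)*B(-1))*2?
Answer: -10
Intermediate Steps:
(M(1, 0)*B(-1))*2 = (5*(-1))*2 = -5*2 = -10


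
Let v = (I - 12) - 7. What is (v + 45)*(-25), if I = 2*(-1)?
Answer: -600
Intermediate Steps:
I = -2
v = -21 (v = (-2 - 12) - 7 = -14 - 7 = -21)
(v + 45)*(-25) = (-21 + 45)*(-25) = 24*(-25) = -600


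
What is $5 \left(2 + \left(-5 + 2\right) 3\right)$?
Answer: $-35$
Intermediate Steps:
$5 \left(2 + \left(-5 + 2\right) 3\right) = 5 \left(2 - 9\right) = 5 \left(-7\right) = -35$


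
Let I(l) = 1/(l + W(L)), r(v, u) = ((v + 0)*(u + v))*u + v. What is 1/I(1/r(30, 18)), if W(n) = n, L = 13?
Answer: 337351/25950 ≈ 13.000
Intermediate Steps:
r(v, u) = v + u*v*(u + v) (r(v, u) = (v*(u + v))*u + v = u*v*(u + v) + v = v + u*v*(u + v))
I(l) = 1/(13 + l) (I(l) = 1/(l + 13) = 1/(13 + l))
1/I(1/r(30, 18)) = 1/(1/(13 + 1/(30*(1 + 18² + 18*30)))) = 1/(1/(13 + 1/(30*(1 + 324 + 540)))) = 1/(1/(13 + 1/(30*865))) = 1/(1/(13 + 1/25950)) = 1/(1/(337351/25950)) = 1/(25950/337351) = 337351/25950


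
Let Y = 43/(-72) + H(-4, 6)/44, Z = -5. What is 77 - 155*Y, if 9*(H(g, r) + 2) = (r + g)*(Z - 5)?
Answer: 16231/88 ≈ 184.44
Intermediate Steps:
H(g, r) = -2 - 10*g/9 - 10*r/9 (H(g, r) = -2 + ((r + g)*(-5 - 5))/9 = -2 + ((g + r)*(-10))/9 = -2 + (-10*g - 10*r)/9 = -2 + (-10*g/9 - 10*r/9) = -2 - 10*g/9 - 10*r/9)
Y = -61/88 (Y = 43/(-72) + (-2 - 10/9*(-4) - 10/9*6)/44 = 43*(-1/72) + (-2 + 40/9 - 20/3)*(1/44) = -43/72 - 38/9*1/44 = -43/72 - 19/198 = -61/88 ≈ -0.69318)
77 - 155*Y = 77 - 155*(-61/88) = 77 + 9455/88 = 16231/88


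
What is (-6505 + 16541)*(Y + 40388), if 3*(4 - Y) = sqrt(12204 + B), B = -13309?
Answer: 405374112 - 10036*I*sqrt(1105)/3 ≈ 4.0537e+8 - 1.112e+5*I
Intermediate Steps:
Y = 4 - I*sqrt(1105)/3 (Y = 4 - sqrt(12204 - 13309)/3 = 4 - I*sqrt(1105)/3 ≈ 4.0 - 11.081*I)
(-6505 + 16541)*(Y + 40388) = (-6505 + 16541)*((4 - I*sqrt(1105)/3) + 40388) = 10036*(40392 - I*sqrt(1105)/3) = 405374112 - 10036*I*sqrt(1105)/3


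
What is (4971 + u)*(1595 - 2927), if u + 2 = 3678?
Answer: -11517804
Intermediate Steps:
u = 3676 (u = -2 + 3678 = 3676)
(4971 + u)*(1595 - 2927) = (4971 + 3676)*(1595 - 2927) = 8647*(-1332) = -11517804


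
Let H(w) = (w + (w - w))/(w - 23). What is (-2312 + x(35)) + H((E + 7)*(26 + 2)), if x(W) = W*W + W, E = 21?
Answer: -799788/761 ≈ -1051.0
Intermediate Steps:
H(w) = w/(-23 + w) (H(w) = (w + 0)/(-23 + w) = w/(-23 + w))
x(W) = W + W² (x(W) = W² + W = W + W²)
(-2312 + x(35)) + H((E + 7)*(26 + 2)) = (-2312 + 35*(1 + 35)) + ((21 + 7)*(26 + 2))/(-23 + (21 + 7)*(26 + 2)) = (-2312 + 35*36) + (28*28)/(-23 + 28*28) = (-2312 + 1260) + 784/(-23 + 784) = -1052 + 784/761 = -799788/761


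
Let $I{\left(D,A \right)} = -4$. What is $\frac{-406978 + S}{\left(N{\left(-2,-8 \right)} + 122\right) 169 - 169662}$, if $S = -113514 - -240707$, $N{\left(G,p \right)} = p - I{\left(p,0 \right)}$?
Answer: $\frac{55957}{29944} \approx 1.8687$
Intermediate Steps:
$N{\left(G,p \right)} = 4 + p$ ($N{\left(G,p \right)} = p - -4 = p + 4 = 4 + p$)
$S = 127193$ ($S = -113514 + 240707 = 127193$)
$\frac{-406978 + S}{\left(N{\left(-2,-8 \right)} + 122\right) 169 - 169662} = \frac{-406978 + 127193}{\left(\left(4 - 8\right) + 122\right) 169 - 169662} = - \frac{279785}{\left(-4 + 122\right) 169 - 169662} = - \frac{279785}{118 \cdot 169 - 169662} = - \frac{279785}{19942 - 169662} = - \frac{279785}{-149720} = \left(-279785\right) \left(- \frac{1}{149720}\right) = \frac{55957}{29944}$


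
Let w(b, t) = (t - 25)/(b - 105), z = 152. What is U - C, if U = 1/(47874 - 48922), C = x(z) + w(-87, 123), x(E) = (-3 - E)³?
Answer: 46831458407/12576 ≈ 3.7239e+6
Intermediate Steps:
w(b, t) = (-25 + t)/(-105 + b)
C = -357492049/96 (C = -(3 + 152)³ + (-25 + 123)/(-105 - 87) = -1*155³ + 98/(-192) = -1*3723875 - 1/192*98 = -3723875 - 49/96 = -357492049/96 ≈ -3.7239e+6)
U = -1/1048 (U = 1/(-1048) = -1/1048 ≈ -0.00095420)
U - C = -1/1048 - 1*(-357492049/96) = -1/1048 + 357492049/96 = 46831458407/12576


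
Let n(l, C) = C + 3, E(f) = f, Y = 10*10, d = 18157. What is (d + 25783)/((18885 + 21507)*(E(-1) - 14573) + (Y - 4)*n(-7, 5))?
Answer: -169/2264124 ≈ -7.4643e-5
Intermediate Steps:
Y = 100
n(l, C) = 3 + C
(d + 25783)/((18885 + 21507)*(E(-1) - 14573) + (Y - 4)*n(-7, 5)) = (18157 + 25783)/((18885 + 21507)*(-1 - 14573) + (100 - 4)*(3 + 5)) = 43940/(40392*(-14574) + 96*8) = 43940/(-588673008 + 768) = 43940/(-588672240) = 43940*(-1/588672240) = -169/2264124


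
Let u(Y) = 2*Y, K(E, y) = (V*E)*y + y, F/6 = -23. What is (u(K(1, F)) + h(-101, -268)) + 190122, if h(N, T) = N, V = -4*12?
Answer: 202993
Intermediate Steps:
F = -138 (F = 6*(-23) = -138)
V = -48
K(E, y) = y - 48*E*y (K(E, y) = (-48*E)*y + y = -48*E*y + y = y - 48*E*y)
(u(K(1, F)) + h(-101, -268)) + 190122 = (2*(-138*(1 - 48*1)) - 101) + 190122 = (2*(-138*(1 - 48)) - 101) + 190122 = (2*(-138*(-47)) - 101) + 190122 = (2*6486 - 101) + 190122 = (12972 - 101) + 190122 = 12871 + 190122 = 202993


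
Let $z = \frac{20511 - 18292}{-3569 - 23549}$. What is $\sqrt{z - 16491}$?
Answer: $\frac{i \sqrt{247496111174}}{3874} \approx 128.42 i$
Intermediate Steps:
$z = - \frac{317}{3874}$ ($z = \frac{2219}{-27118} = 2219 \left(- \frac{1}{27118}\right) = - \frac{317}{3874} \approx -0.081828$)
$\sqrt{z - 16491} = \sqrt{- \frac{317}{3874} - 16491} = \sqrt{- \frac{63886451}{3874}} = \frac{i \sqrt{247496111174}}{3874}$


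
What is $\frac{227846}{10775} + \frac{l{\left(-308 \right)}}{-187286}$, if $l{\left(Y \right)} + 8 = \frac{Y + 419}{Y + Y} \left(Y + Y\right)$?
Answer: $\frac{42671256131}{2018006650} \approx 21.145$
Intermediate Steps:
$l{\left(Y \right)} = 411 + Y$ ($l{\left(Y \right)} = -8 + \frac{Y + 419}{Y + Y} \left(Y + Y\right) = -8 + \frac{419 + Y}{2 Y} 2 Y = -8 + \left(419 + Y\right) = 411 + Y$)
$\frac{227846}{10775} + \frac{l{\left(-308 \right)}}{-187286} = \frac{227846}{10775} + \frac{411 - 308}{-187286} = 227846 \cdot \frac{1}{10775} + 103 \left(- \frac{1}{187286}\right) = \frac{227846}{10775} - \frac{103}{187286} = \frac{42671256131}{2018006650}$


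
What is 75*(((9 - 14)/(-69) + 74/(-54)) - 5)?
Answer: -97775/207 ≈ -472.34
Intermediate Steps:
75*(((9 - 14)/(-69) + 74/(-54)) - 5) = 75*((-5*(-1/69) + 74*(-1/54)) - 5) = 75*((5/69 - 37/27) - 5) = 75*(-806/621 - 5) = 75*(-3911/621) = -97775/207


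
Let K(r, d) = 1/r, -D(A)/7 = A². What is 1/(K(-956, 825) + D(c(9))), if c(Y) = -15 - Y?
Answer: -956/3854593 ≈ -0.00024802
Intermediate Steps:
D(A) = -7*A²
1/(K(-956, 825) + D(c(9))) = 1/(1/(-956) - 7*(-15 - 1*9)²) = 1/(-1/956 - 7*(-15 - 9)²) = 1/(-1/956 - 7*(-24)²) = 1/(-1/956 - 7*576) = 1/(-1/956 - 4032) = 1/(-3854593/956) = -956/3854593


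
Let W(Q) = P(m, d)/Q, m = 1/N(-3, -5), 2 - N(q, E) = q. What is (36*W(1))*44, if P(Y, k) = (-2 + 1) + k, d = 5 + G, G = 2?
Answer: 9504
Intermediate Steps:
N(q, E) = 2 - q
d = 7 (d = 5 + 2 = 7)
m = ⅕ (m = 1/(2 - 1*(-3)) = 1/(2 + 3) = 1/5 = ⅕ ≈ 0.20000)
P(Y, k) = -1 + k
W(Q) = 6/Q (W(Q) = (-1 + 7)/Q = 6/Q)
(36*W(1))*44 = (36*(6/1))*44 = (36*(6*1))*44 = (36*6)*44 = 216*44 = 9504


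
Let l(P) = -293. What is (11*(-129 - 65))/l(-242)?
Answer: 2134/293 ≈ 7.2833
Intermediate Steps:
(11*(-129 - 65))/l(-242) = (11*(-129 - 65))/(-293) = (11*(-194))*(-1/293) = -2134*(-1/293) = 2134/293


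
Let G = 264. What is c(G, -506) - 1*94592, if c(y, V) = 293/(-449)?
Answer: -42472101/449 ≈ -94593.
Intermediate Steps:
c(y, V) = -293/449 (c(y, V) = 293*(-1/449) = -293/449)
c(G, -506) - 1*94592 = -293/449 - 1*94592 = -293/449 - 94592 = -42472101/449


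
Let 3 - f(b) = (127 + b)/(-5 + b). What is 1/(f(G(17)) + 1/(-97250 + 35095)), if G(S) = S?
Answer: -62155/559396 ≈ -0.11111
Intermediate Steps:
f(b) = 3 - (127 + b)/(-5 + b)
1/(f(G(17)) + 1/(-97250 + 35095)) = 1/(2*(-71 + 17)/(-5 + 17) + 1/(-97250 + 35095)) = 1/(2*(-54)/12 + 1/(-62155)) = 1/(2*(1/12)*(-54) - 1/62155) = 1/(-9 - 1/62155) = 1/(-559396/62155) = -62155/559396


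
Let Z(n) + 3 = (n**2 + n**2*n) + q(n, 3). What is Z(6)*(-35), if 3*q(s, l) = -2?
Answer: -26075/3 ≈ -8691.7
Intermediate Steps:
q(s, l) = -2/3 (q(s, l) = (1/3)*(-2) = -2/3)
Z(n) = -11/3 + n**2 + n**3 (Z(n) = -3 + ((n**2 + n**2*n) - 2/3) = -3 + ((n**2 + n**3) - 2/3) = -3 + (-2/3 + n**2 + n**3) = -11/3 + n**2 + n**3)
Z(6)*(-35) = (-11/3 + 6**2 + 6**3)*(-35) = (-11/3 + 36 + 216)*(-35) = (745/3)*(-35) = -26075/3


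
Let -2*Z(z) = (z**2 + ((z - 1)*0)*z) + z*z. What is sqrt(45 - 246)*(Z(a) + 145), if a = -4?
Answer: 129*I*sqrt(201) ≈ 1828.9*I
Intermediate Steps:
Z(z) = -z**2 (Z(z) = -((z**2 + ((z - 1)*0)*z) + z*z)/2 = -((z**2 + ((-1 + z)*0)*z) + z**2)/2 = -((z**2 + 0*z) + z**2)/2 = -((z**2 + 0) + z**2)/2 = -(z**2 + z**2)/2 = -z**2)
sqrt(45 - 246)*(Z(a) + 145) = sqrt(45 - 246)*(-1*(-4)**2 + 145) = sqrt(-201)*(-1*16 + 145) = (I*sqrt(201))*(-16 + 145) = (I*sqrt(201))*129 = 129*I*sqrt(201)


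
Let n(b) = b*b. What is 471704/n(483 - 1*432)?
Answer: 471704/2601 ≈ 181.35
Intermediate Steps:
n(b) = b**2
471704/n(483 - 1*432) = 471704/((483 - 1*432)**2) = 471704/((483 - 432)**2) = 471704/(51**2) = 471704/2601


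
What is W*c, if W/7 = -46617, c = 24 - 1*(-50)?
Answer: -24147606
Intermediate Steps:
c = 74 (c = 24 + 50 = 74)
W = -326319 (W = 7*(-46617) = -326319)
W*c = -326319*74 = -24147606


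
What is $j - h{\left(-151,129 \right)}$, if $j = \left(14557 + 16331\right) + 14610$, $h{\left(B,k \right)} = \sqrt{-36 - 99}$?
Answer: $45498 - 3 i \sqrt{15} \approx 45498.0 - 11.619 i$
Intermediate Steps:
$h{\left(B,k \right)} = 3 i \sqrt{15}$ ($h{\left(B,k \right)} = \sqrt{-135} = 3 i \sqrt{15}$)
$j = 45498$ ($j = 30888 + 14610 = 45498$)
$j - h{\left(-151,129 \right)} = 45498 - 3 i \sqrt{15}$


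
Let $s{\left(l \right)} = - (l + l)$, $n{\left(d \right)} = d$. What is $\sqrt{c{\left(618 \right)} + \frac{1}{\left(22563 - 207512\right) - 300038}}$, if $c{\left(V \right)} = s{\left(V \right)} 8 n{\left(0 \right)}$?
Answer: $\frac{i \sqrt{484987}}{484987} \approx 0.0014359 i$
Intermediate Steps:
$s{\left(l \right)} = - 2 l$
$c{\left(V \right)} = 0$ ($c{\left(V \right)} = - 2 V 8 \cdot 0 = - 16 V 0 = 0$)
$\sqrt{c{\left(618 \right)} + \frac{1}{\left(22563 - 207512\right) - 300038}} = \sqrt{0 + \frac{1}{\left(22563 - 207512\right) - 300038}} = \sqrt{0 + \frac{1}{-184949 - 300038}} = \sqrt{0 + \frac{1}{-484987}} = \sqrt{0 - \frac{1}{484987}} = \sqrt{- \frac{1}{484987}} = \frac{i \sqrt{484987}}{484987}$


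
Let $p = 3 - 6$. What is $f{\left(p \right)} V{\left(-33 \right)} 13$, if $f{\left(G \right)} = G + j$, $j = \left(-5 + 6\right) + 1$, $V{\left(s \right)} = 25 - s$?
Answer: $-754$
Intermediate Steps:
$p = -3$ ($p = 3 - 6 = -3$)
$j = 2$ ($j = 1 + 1 = 2$)
$f{\left(G \right)} = 2 + G$ ($f{\left(G \right)} = G + 2 = 2 + G$)
$f{\left(p \right)} V{\left(-33 \right)} 13 = \left(2 - 3\right) \left(25 - -33\right) 13 = - \left(25 + 33\right) 13 = - 58 \cdot 13 = \left(-1\right) 754 = -754$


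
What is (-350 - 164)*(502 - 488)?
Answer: -7196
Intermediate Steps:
(-350 - 164)*(502 - 488) = -514*14 = -7196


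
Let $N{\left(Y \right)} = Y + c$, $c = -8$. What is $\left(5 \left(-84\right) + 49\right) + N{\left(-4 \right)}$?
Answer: $-383$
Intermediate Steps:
$N{\left(Y \right)} = -8 + Y$ ($N{\left(Y \right)} = Y - 8 = -8 + Y$)
$\left(5 \left(-84\right) + 49\right) + N{\left(-4 \right)} = \left(5 \left(-84\right) + 49\right) - 12 = \left(-420 + 49\right) - 12 = -371 - 12 = -383$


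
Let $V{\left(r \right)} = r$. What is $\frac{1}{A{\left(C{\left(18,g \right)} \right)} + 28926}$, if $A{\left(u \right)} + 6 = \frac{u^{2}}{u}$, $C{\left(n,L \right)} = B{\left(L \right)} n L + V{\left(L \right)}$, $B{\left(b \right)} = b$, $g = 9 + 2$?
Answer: $\frac{1}{31109} \approx 3.2145 \cdot 10^{-5}$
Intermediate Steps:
$g = 11$
$C{\left(n,L \right)} = L + n L^{2}$ ($C{\left(n,L \right)} = L n L + L = n L^{2} + L = L + n L^{2}$)
$A{\left(u \right)} = -6 + u$ ($A{\left(u \right)} = -6 + \frac{u^{2}}{u} = -6 + u$)
$\frac{1}{A{\left(C{\left(18,g \right)} \right)} + 28926} = \frac{1}{\left(-6 + 11 \left(1 + 11 \cdot 18\right)\right) + 28926} = \frac{1}{\left(-6 + 11 \left(1 + 198\right)\right) + 28926} = \frac{1}{\left(-6 + 11 \cdot 199\right) + 28926} = \frac{1}{\left(-6 + 2189\right) + 28926} = \frac{1}{2183 + 28926} = \frac{1}{31109}$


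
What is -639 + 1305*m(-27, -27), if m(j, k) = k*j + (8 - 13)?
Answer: 944181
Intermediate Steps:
m(j, k) = -5 + j*k (m(j, k) = j*k - 5 = -5 + j*k)
-639 + 1305*m(-27, -27) = -639 + 1305*(-5 - 27*(-27)) = -639 + 1305*(-5 + 729) = -639 + 1305*724 = -639 + 944820 = 944181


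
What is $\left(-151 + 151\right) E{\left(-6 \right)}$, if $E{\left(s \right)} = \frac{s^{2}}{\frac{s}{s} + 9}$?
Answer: $0$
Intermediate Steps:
$E{\left(s \right)} = \frac{s^{2}}{10}$ ($E{\left(s \right)} = \frac{s^{2}}{1 + 9} = \frac{s^{2}}{10}$)
$\left(-151 + 151\right) E{\left(-6 \right)} = \left(-151 + 151\right) \frac{\left(-6\right)^{2}}{10} = 0 \cdot \frac{1}{10} \cdot 36 = 0 \cdot \frac{18}{5} = 0$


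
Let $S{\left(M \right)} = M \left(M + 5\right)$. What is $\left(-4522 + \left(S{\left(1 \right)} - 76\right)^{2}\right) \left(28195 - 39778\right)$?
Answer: $-4378374$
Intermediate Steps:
$S{\left(M \right)} = M \left(5 + M\right)$
$\left(-4522 + \left(S{\left(1 \right)} - 76\right)^{2}\right) \left(28195 - 39778\right) = \left(-4522 + \left(1 \left(5 + 1\right) - 76\right)^{2}\right) \left(28195 - 39778\right) = \left(-4522 + \left(1 \cdot 6 - 76\right)^{2}\right) \left(-11583\right) = \left(-4522 + \left(6 - 76\right)^{2}\right) \left(-11583\right) = \left(-4522 + \left(-70\right)^{2}\right) \left(-11583\right) = \left(-4522 + 4900\right) \left(-11583\right) = 378 \left(-11583\right) = -4378374$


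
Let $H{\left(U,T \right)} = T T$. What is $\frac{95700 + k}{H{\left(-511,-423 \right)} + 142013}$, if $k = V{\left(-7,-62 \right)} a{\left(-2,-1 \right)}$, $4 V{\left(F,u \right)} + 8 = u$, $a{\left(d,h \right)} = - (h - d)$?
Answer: $\frac{191435}{641884} \approx 0.29824$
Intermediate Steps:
$a{\left(d,h \right)} = d - h$
$V{\left(F,u \right)} = -2 + \frac{u}{4}$
$H{\left(U,T \right)} = T^{2}$
$k = \frac{35}{2}$ ($k = \left(-2 + \frac{1}{4} \left(-62\right)\right) \left(-2 - -1\right) = \left(-2 - \frac{31}{2}\right) \left(-2 + 1\right) = \left(- \frac{35}{2}\right) \left(-1\right) = \frac{35}{2} \approx 17.5$)
$\frac{95700 + k}{H{\left(-511,-423 \right)} + 142013} = \frac{95700 + \frac{35}{2}}{\left(-423\right)^{2} + 142013} = \frac{191435}{2 \left(178929 + 142013\right)} = \frac{191435}{2 \cdot 320942} = \frac{191435}{2} \cdot \frac{1}{320942} = \frac{191435}{641884}$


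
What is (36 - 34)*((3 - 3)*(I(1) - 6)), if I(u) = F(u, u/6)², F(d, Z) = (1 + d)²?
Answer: 0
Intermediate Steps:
I(u) = (1 + u)⁴ (I(u) = ((1 + u)²)² = (1 + u)⁴)
(36 - 34)*((3 - 3)*(I(1) - 6)) = (36 - 34)*((3 - 3)*((1 + 1)⁴ - 6)) = 2*(0*(2⁴ - 6)) = 2*(0*(16 - 6)) = 2*(0*10) = 2*0 = 0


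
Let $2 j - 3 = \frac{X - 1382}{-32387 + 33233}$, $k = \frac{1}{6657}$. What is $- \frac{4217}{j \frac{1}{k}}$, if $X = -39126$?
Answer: $\frac{1189194}{42127715} \approx 0.028228$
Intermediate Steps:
$k = \frac{1}{6657} \approx 0.00015022$
$j = - \frac{18985}{846}$ ($j = \frac{3}{2} + \frac{\left(-39126 - 1382\right) \frac{1}{-32387 + 33233}}{2} = \frac{3}{2} + \frac{\left(-40508\right) \frac{1}{846}}{2} = \frac{3}{2} + \frac{1}{2} \left(- \frac{20254}{423}\right) = \frac{3}{2} - \frac{10127}{423} = - \frac{18985}{846} \approx -22.441$)
$- \frac{4217}{j \frac{1}{k}} = - \frac{4217}{\left(- \frac{18985}{846}\right) \frac{1}{\frac{1}{6657}}} = - \frac{4217}{\left(- \frac{18985}{846}\right) 6657} = - \frac{4217}{- \frac{42127715}{282}} = \left(-4217\right) \left(- \frac{282}{42127715}\right) = \frac{1189194}{42127715}$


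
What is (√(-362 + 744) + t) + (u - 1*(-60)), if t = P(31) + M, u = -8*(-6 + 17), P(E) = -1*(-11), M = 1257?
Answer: 1240 + √382 ≈ 1259.5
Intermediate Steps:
P(E) = 11
u = -88 (u = -8*11 = -88)
t = 1268 (t = 11 + 1257 = 1268)
(√(-362 + 744) + t) + (u - 1*(-60)) = (√(-362 + 744) + 1268) + (-88 - 1*(-60)) = (√382 + 1268) + (-88 + 60) = (1268 + √382) - 28 = 1240 + √382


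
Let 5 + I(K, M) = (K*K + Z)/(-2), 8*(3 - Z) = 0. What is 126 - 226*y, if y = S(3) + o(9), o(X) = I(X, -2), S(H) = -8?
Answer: 12556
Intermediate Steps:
Z = 3 (Z = 3 - ⅛*0 = 3 + 0 = 3)
I(K, M) = -13/2 - K²/2 (I(K, M) = -5 + (K*K + 3)/(-2) = -5 + (K² + 3)*(-½) = -5 + (3 + K²)*(-½) = -5 + (-3/2 - K²/2) = -13/2 - K²/2)
o(X) = -13/2 - X²/2
y = -55 (y = -8 + (-13/2 - ½*9²) = -8 + (-13/2 - ½*81) = -8 + (-13/2 - 81/2) = -8 - 47 = -55)
126 - 226*y = 126 - 226*(-55) = 126 + 12430 = 12556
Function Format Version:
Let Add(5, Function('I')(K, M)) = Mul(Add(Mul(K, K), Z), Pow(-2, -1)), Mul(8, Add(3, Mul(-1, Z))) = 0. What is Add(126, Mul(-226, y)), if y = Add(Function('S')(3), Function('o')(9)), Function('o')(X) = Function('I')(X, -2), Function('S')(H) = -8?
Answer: 12556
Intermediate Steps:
Z = 3 (Z = Add(3, Mul(Rational(-1, 8), 0)) = Add(3, 0) = 3)
Function('I')(K, M) = Add(Rational(-13, 2), Mul(Rational(-1, 2), Pow(K, 2))) (Function('I')(K, M) = Add(-5, Mul(Add(Mul(K, K), 3), Pow(-2, -1))) = Add(-5, Mul(Add(Pow(K, 2), 3), Rational(-1, 2))) = Add(-5, Mul(Add(3, Pow(K, 2)), Rational(-1, 2))) = Add(-5, Add(Rational(-3, 2), Mul(Rational(-1, 2), Pow(K, 2)))) = Add(Rational(-13, 2), Mul(Rational(-1, 2), Pow(K, 2))))
Function('o')(X) = Add(Rational(-13, 2), Mul(Rational(-1, 2), Pow(X, 2)))
y = -55 (y = Add(-8, Add(Rational(-13, 2), Mul(Rational(-1, 2), Pow(9, 2)))) = Add(-8, Add(Rational(-13, 2), Mul(Rational(-1, 2), 81))) = Add(-8, Add(Rational(-13, 2), Rational(-81, 2))) = Add(-8, -47) = -55)
Add(126, Mul(-226, y)) = Add(126, Mul(-226, -55)) = Add(126, 12430) = 12556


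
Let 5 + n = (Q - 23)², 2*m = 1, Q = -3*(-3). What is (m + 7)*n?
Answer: 2865/2 ≈ 1432.5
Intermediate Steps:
Q = 9
m = ½ (m = (½)*1 = ½ ≈ 0.50000)
n = 191 (n = -5 + (9 - 23)² = -5 + (-14)² = -5 + 196 = 191)
(m + 7)*n = (½ + 7)*191 = (15/2)*191 = 2865/2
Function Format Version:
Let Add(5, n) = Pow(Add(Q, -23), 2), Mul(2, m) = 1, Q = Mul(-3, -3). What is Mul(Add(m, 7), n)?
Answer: Rational(2865, 2) ≈ 1432.5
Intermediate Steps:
Q = 9
m = Rational(1, 2) (m = Mul(Rational(1, 2), 1) = Rational(1, 2) ≈ 0.50000)
n = 191 (n = Add(-5, Pow(Add(9, -23), 2)) = Add(-5, Pow(-14, 2)) = Add(-5, 196) = 191)
Mul(Add(m, 7), n) = Mul(Add(Rational(1, 2), 7), 191) = Mul(Rational(15, 2), 191) = Rational(2865, 2)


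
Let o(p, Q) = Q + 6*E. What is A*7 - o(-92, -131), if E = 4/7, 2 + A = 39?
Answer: 2706/7 ≈ 386.57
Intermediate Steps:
A = 37 (A = -2 + 39 = 37)
E = 4/7 (E = 4*(⅐) = 4/7 ≈ 0.57143)
o(p, Q) = 24/7 + Q (o(p, Q) = Q + 6*(4/7) = Q + 24/7 = 24/7 + Q)
A*7 - o(-92, -131) = 37*7 - (24/7 - 131) = 259 - 1*(-893/7) = 259 + 893/7 = 2706/7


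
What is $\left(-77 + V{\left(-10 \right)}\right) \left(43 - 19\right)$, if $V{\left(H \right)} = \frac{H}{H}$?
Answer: $-1824$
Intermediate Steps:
$V{\left(H \right)} = 1$
$\left(-77 + V{\left(-10 \right)}\right) \left(43 - 19\right) = \left(-77 + 1\right) \left(43 - 19\right) = - 76 \left(43 - 19\right) = \left(-76\right) 24 = -1824$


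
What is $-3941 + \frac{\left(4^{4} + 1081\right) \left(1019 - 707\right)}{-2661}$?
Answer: $- \frac{3634715}{887} \approx -4097.8$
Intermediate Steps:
$-3941 + \frac{\left(4^{4} + 1081\right) \left(1019 - 707\right)}{-2661} = -3941 + \left(256 + 1081\right) 312 \left(- \frac{1}{2661}\right) = -3941 + 1337 \cdot 312 \left(- \frac{1}{2661}\right) = -3941 + 417144 \left(- \frac{1}{2661}\right) = -3941 - \frac{139048}{887} = - \frac{3634715}{887}$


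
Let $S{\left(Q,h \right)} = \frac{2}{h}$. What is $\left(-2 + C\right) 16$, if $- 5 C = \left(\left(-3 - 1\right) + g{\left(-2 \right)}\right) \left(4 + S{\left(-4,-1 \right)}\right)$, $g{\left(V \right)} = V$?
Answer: $\frac{32}{5} \approx 6.4$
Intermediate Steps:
$C = \frac{12}{5}$ ($C = - \frac{\left(\left(-3 - 1\right) - 2\right) \left(4 + \frac{2}{-1}\right)}{5} = - \frac{\left(-4 - 2\right) \left(4 + 2 \left(-1\right)\right)}{5} = - \frac{\left(-6\right) \left(4 - 2\right)}{5} = - \frac{\left(-6\right) 2}{5} = \left(- \frac{1}{5}\right) \left(-12\right) = \frac{12}{5} \approx 2.4$)
$\left(-2 + C\right) 16 = \left(-2 + \frac{12}{5}\right) 16 = \frac{2}{5} \cdot 16 = \frac{32}{5}$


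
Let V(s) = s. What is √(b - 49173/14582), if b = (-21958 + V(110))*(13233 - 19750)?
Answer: √30275657646296498/14582 ≈ 11932.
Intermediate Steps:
b = 142383416 (b = (-21958 + 110)*(13233 - 19750) = -21848*(-6517) = 142383416)
√(b - 49173/14582) = √(142383416 - 49173/14582) = √(2076234922939/14582) = √30275657646296498/14582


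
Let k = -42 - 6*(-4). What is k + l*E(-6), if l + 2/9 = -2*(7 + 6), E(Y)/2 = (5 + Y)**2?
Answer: -634/9 ≈ -70.444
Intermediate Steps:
E(Y) = 2*(5 + Y)**2
k = -18 (k = -42 + 24 = -18)
l = -236/9 (l = -2/9 - 2*(7 + 6) = -2/9 - 2*13 = -2/9 - 26 = -236/9 ≈ -26.222)
k + l*E(-6) = -18 - 472*(5 - 6)**2/9 = -18 - 472*(-1)**2/9 = -18 - 472/9 = -634/9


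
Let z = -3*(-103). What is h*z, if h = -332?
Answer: -102588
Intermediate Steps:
z = 309
h*z = -332*309 = -102588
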